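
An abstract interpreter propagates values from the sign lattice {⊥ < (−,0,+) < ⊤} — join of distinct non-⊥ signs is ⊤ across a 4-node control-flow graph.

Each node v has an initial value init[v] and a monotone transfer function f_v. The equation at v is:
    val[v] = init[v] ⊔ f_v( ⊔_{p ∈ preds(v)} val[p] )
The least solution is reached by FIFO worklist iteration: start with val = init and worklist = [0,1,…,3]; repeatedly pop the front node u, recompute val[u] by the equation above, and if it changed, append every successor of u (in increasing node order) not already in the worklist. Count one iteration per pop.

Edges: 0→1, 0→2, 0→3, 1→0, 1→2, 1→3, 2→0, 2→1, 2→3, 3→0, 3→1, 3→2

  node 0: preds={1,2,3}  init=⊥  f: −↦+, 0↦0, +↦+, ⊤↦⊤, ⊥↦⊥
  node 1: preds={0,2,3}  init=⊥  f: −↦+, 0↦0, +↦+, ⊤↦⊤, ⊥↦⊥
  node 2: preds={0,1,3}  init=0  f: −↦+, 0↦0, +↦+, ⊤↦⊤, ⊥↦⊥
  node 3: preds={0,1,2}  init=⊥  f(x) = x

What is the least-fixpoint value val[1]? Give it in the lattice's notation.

Iteration log — 7 steps:
  step 1. node 0  ⊔preds=0  new=0  old=⊥  +wl: 
  step 2. node 1  ⊔preds=0  new=0  old=⊥  +wl: 0
  step 3. node 2  ⊔preds=0  new=0  stable
  step 4. node 3  ⊔preds=0  new=0  old=⊥  +wl: 1,2
  step 5. node 0  ⊔preds=0  new=0  stable
  step 6. node 1  ⊔preds=0  new=0  stable
  step 7. node 2  ⊔preds=0  new=0  stable

Least fixpoint reached:
  node 0: 0
  node 1: 0
  node 2: 0
  node 3: 0

0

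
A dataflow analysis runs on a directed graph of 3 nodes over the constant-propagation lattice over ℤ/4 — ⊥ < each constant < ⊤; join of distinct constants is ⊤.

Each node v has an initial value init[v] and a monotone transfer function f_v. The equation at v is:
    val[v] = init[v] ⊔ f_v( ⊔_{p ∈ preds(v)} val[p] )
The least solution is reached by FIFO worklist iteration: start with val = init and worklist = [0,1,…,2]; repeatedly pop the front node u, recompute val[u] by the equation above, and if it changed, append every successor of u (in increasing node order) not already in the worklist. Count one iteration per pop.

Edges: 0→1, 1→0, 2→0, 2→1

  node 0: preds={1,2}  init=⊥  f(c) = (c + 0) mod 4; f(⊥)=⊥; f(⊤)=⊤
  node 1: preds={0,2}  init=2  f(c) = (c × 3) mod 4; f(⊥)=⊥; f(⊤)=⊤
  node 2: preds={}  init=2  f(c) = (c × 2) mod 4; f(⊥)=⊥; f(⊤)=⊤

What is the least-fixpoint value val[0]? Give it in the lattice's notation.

Worklist (3 pops):
  #1 pop 0: in=2 → 2 (was ⊥); enqueue []
  #2 pop 1: in=2 → 2 (no change)
  #3 pop 2: in=⊥ → 2 (no change)

Fixpoint:
  val[0] = 2
  val[1] = 2
  val[2] = 2

2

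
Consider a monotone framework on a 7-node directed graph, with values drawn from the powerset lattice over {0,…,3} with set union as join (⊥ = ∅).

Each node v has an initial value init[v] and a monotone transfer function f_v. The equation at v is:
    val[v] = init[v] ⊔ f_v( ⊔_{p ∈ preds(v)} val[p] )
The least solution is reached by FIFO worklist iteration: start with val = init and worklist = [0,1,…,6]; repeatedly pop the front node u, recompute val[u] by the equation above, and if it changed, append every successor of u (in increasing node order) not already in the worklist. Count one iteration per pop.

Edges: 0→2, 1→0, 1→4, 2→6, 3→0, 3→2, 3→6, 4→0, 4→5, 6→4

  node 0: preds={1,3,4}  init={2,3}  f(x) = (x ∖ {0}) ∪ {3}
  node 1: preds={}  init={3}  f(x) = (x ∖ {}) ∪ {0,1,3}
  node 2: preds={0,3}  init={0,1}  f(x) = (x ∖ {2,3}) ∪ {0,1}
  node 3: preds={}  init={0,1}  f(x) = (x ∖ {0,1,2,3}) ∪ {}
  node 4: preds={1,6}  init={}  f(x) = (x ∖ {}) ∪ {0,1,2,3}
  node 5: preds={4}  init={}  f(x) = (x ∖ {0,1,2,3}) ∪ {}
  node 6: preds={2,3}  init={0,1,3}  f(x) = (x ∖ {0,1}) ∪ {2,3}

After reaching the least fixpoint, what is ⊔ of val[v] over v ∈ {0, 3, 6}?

Worklist (9 pops):
  #1 pop 0: in={0,1,3} → {1,2,3} (was {2,3}); enqueue []
  #2 pop 1: in={} → {0,1,3} (was {3}); enqueue [0]
  #3 pop 2: in={0,1,2,3} → {0,1} (no change)
  #4 pop 3: in={} → {0,1} (no change)
  #5 pop 4: in={0,1,3} → {0,1,2,3} (was {}); enqueue []
  #6 pop 5: in={0,1,2,3} → {} (no change)
  #7 pop 6: in={0,1} → {0,1,2,3} (was {0,1,3}); enqueue [4]
  #8 pop 0: in={0,1,2,3} → {1,2,3} (no change)
  #9 pop 4: in={0,1,2,3} → {0,1,2,3} (no change)

Fixpoint:
  val[0] = {1,2,3}
  val[1] = {0,1,3}
  val[2] = {0,1}
  val[3] = {0,1}
  val[4] = {0,1,2,3}
  val[5] = {}
  val[6] = {0,1,2,3}

{0,1,2,3}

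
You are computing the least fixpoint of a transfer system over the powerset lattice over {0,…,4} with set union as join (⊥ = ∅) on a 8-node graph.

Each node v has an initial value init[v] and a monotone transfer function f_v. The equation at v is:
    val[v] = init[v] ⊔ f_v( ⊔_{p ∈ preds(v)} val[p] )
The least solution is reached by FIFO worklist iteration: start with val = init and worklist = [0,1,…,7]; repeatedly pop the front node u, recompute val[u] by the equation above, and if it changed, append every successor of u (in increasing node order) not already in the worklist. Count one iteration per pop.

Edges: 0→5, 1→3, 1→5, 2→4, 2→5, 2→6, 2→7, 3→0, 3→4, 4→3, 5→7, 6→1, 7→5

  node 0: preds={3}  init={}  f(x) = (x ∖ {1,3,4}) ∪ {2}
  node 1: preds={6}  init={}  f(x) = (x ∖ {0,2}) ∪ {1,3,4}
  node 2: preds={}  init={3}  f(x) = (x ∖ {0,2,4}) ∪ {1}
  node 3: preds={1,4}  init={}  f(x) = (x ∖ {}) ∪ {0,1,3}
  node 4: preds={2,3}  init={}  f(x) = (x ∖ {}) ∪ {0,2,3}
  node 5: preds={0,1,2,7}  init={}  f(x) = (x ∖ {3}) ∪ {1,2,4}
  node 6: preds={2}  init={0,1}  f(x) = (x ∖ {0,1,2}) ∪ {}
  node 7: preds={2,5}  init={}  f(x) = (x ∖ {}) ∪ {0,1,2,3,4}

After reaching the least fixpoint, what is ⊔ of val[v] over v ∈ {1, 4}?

Worklist (15 pops):
  #1 pop 0: in={} → {2} (was {}); enqueue []
  #2 pop 1: in={0,1} → {1,3,4} (was {}); enqueue []
  #3 pop 2: in={} → {1,3} (was {3}); enqueue []
  #4 pop 3: in={1,3,4} → {0,1,3,4} (was {}); enqueue [0]
  #5 pop 4: in={0,1,3,4} → {0,1,2,3,4} (was {}); enqueue [3]
  #6 pop 5: in={1,2,3,4} → {1,2,4} (was {}); enqueue []
  #7 pop 6: in={1,3} → {0,1,3} (was {0,1}); enqueue [1]
  #8 pop 7: in={1,2,3,4} → {0,1,2,3,4} (was {}); enqueue [5]
  #9 pop 0: in={0,1,3,4} → {0,2} (was {2}); enqueue []
  #10 pop 3: in={0,1,2,3,4} → {0,1,2,3,4} (was {0,1,3,4}); enqueue [0,4]
  #11 pop 1: in={0,1,3} → {1,3,4} (no change)
  #12 pop 5: in={0,1,2,3,4} → {0,1,2,4} (was {1,2,4}); enqueue [7]
  #13 pop 0: in={0,1,2,3,4} → {0,2} (no change)
  #14 pop 4: in={0,1,2,3,4} → {0,1,2,3,4} (no change)
  #15 pop 7: in={0,1,2,3,4} → {0,1,2,3,4} (no change)

Fixpoint:
  val[0] = {0,2}
  val[1] = {1,3,4}
  val[2] = {1,3}
  val[3] = {0,1,2,3,4}
  val[4] = {0,1,2,3,4}
  val[5] = {0,1,2,4}
  val[6] = {0,1,3}
  val[7] = {0,1,2,3,4}

{0,1,2,3,4}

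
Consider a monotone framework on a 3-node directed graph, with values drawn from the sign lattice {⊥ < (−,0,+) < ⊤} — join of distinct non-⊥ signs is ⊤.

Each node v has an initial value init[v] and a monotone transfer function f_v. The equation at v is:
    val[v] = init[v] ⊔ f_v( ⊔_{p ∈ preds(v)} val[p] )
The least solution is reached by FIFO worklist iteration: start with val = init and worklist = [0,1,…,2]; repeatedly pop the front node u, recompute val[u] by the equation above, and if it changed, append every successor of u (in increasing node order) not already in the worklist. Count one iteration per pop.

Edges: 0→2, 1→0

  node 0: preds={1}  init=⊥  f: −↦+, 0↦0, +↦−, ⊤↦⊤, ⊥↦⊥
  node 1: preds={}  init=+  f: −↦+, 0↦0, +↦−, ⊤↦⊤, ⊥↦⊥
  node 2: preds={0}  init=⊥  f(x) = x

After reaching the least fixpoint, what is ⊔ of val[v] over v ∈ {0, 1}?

⊤

Iteration log — 3 steps:
  step 1. node 0  ⊔preds=+  new=−  old=⊥  +wl: 
  step 2. node 1  ⊔preds=⊥  new=+  stable
  step 3. node 2  ⊔preds=−  new=−  old=⊥  +wl: 

Least fixpoint reached:
  node 0: −
  node 1: +
  node 2: −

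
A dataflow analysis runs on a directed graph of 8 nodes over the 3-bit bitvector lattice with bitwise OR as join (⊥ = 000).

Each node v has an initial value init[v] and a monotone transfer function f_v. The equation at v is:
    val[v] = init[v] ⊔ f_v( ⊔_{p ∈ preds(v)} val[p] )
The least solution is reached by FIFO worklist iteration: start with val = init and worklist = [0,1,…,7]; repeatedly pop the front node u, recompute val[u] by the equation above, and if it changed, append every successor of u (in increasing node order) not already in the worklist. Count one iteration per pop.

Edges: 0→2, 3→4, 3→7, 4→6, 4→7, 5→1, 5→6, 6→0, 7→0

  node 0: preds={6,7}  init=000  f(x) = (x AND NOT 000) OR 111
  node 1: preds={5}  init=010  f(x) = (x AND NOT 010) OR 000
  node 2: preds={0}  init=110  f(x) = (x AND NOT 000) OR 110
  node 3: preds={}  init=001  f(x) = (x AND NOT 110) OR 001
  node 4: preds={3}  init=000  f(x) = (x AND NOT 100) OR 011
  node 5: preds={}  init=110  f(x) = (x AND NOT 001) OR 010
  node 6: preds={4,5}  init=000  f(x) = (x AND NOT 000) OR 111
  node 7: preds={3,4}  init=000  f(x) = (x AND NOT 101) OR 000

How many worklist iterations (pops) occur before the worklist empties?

Iteration log — 9 steps:
  step 1. node 0  ⊔preds=000  new=111  old=000  +wl: 
  step 2. node 1  ⊔preds=110  new=110  old=010  +wl: 
  step 3. node 2  ⊔preds=111  new=111  old=110  +wl: 
  step 4. node 3  ⊔preds=000  new=001  stable
  step 5. node 4  ⊔preds=001  new=011  old=000  +wl: 
  step 6. node 5  ⊔preds=000  new=110  stable
  step 7. node 6  ⊔preds=111  new=111  old=000  +wl: 0
  step 8. node 7  ⊔preds=011  new=010  old=000  +wl: 
  step 9. node 0  ⊔preds=111  new=111  stable

Least fixpoint reached:
  node 0: 111
  node 1: 110
  node 2: 111
  node 3: 001
  node 4: 011
  node 5: 110
  node 6: 111
  node 7: 010

9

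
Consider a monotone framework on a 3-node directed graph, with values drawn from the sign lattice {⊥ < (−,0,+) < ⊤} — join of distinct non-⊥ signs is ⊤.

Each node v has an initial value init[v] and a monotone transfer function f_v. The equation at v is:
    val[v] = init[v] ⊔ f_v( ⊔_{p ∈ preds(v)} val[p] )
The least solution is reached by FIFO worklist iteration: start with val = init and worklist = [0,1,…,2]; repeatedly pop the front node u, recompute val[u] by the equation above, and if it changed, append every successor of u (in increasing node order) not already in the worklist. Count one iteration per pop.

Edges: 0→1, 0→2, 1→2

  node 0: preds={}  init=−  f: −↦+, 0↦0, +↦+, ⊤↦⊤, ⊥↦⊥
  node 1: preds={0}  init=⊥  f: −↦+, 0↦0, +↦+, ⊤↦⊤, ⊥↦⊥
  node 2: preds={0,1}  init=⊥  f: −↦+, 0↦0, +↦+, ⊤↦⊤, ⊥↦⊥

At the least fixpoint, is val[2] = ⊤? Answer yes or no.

yes

Iteration log — 3 steps:
  step 1. node 0  ⊔preds=⊥  new=−  stable
  step 2. node 1  ⊔preds=−  new=+  old=⊥  +wl: 
  step 3. node 2  ⊔preds=⊤  new=⊤  old=⊥  +wl: 

Least fixpoint reached:
  node 0: −
  node 1: +
  node 2: ⊤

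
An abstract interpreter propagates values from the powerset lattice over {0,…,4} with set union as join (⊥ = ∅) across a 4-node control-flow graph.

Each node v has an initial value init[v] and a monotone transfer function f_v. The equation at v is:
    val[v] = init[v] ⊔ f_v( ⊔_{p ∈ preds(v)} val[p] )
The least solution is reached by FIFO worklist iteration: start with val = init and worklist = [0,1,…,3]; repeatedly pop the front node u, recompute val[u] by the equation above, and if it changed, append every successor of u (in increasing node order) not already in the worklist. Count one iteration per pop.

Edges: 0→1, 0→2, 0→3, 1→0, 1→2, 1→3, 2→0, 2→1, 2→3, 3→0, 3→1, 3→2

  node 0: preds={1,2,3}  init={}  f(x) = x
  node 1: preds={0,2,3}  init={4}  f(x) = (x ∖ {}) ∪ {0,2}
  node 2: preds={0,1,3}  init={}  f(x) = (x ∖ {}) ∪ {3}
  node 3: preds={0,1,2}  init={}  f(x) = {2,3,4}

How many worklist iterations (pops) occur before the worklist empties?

9

Trace (9 dequeues):
  [1] u=0 | in {4} | out {4} | prev {} | push {}
  [2] u=1 | in {4} | out {0,2,4} | prev {4} | push {0}
  [3] u=2 | in {0,2,4} | out {0,2,3,4} | prev {} | push {1}
  [4] u=3 | in {0,2,3,4} | out {2,3,4} | prev {} | push {2}
  [5] u=0 | in {0,2,3,4} | out {0,2,3,4} | prev {4} | push {3}
  [6] u=1 | in {0,2,3,4} | out {0,2,3,4} | prev {0,2,4} | push {0}
  [7] u=2 | in {0,2,3,4} | out {0,2,3,4} | ==
  [8] u=3 | in {0,2,3,4} | out {2,3,4} | ==
  [9] u=0 | in {0,2,3,4} | out {0,2,3,4} | ==

Converged values:
  [0] {0,2,3,4}
  [1] {0,2,3,4}
  [2] {0,2,3,4}
  [3] {2,3,4}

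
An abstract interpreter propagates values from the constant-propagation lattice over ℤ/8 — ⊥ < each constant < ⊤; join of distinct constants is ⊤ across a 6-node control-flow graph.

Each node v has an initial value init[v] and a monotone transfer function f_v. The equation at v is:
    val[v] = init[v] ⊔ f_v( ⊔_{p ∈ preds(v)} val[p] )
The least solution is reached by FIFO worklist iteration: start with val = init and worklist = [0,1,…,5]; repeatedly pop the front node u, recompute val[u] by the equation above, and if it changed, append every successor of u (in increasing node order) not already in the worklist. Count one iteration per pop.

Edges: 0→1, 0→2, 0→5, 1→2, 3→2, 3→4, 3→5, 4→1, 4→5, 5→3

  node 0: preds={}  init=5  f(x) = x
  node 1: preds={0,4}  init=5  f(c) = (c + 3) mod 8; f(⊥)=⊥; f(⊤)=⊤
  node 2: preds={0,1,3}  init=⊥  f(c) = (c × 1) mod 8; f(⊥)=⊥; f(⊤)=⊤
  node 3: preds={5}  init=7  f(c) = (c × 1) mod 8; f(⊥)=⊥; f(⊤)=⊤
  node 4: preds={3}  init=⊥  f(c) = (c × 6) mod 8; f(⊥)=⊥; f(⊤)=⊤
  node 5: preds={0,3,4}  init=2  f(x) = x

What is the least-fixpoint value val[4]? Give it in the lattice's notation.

Iteration log — 9 steps:
  step 1. node 0  ⊔preds=⊥  new=5  stable
  step 2. node 1  ⊔preds=5  new=⊤  old=5  +wl: 
  step 3. node 2  ⊔preds=⊤  new=⊤  old=⊥  +wl: 
  step 4. node 3  ⊔preds=2  new=⊤  old=7  +wl: 2
  step 5. node 4  ⊔preds=⊤  new=⊤  old=⊥  +wl: 1
  step 6. node 5  ⊔preds=⊤  new=⊤  old=2  +wl: 3
  step 7. node 2  ⊔preds=⊤  new=⊤  stable
  step 8. node 1  ⊔preds=⊤  new=⊤  stable
  step 9. node 3  ⊔preds=⊤  new=⊤  stable

Least fixpoint reached:
  node 0: 5
  node 1: ⊤
  node 2: ⊤
  node 3: ⊤
  node 4: ⊤
  node 5: ⊤

⊤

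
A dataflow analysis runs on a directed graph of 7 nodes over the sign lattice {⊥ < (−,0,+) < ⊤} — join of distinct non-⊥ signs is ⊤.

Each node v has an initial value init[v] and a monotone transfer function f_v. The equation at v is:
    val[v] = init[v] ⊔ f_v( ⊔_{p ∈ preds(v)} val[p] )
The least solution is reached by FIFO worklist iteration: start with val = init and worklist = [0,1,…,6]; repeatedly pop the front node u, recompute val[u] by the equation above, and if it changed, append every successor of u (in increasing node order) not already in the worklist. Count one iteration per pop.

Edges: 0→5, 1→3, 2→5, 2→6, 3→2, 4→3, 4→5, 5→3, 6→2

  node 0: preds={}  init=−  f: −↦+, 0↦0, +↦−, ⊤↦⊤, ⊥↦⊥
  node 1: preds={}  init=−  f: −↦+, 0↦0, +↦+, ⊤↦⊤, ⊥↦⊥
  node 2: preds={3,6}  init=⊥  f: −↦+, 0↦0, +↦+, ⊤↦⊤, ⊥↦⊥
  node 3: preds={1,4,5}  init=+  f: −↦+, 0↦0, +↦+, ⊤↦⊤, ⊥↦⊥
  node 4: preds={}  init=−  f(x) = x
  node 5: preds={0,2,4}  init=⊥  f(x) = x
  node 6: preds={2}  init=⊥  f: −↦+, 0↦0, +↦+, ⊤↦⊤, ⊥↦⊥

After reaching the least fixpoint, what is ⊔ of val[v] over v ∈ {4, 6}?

Trace (12 dequeues):
  [1] u=0 | in ⊥ | out − | ==
  [2] u=1 | in ⊥ | out − | ==
  [3] u=2 | in + | out + | prev ⊥ | push {}
  [4] u=3 | in − | out + | ==
  [5] u=4 | in ⊥ | out − | ==
  [6] u=5 | in ⊤ | out ⊤ | prev ⊥ | push {3}
  [7] u=6 | in + | out + | prev ⊥ | push {2}
  [8] u=3 | in ⊤ | out ⊤ | prev + | push {}
  [9] u=2 | in ⊤ | out ⊤ | prev + | push {5,6}
  [10] u=5 | in ⊤ | out ⊤ | ==
  [11] u=6 | in ⊤ | out ⊤ | prev + | push {2}
  [12] u=2 | in ⊤ | out ⊤ | ==

Converged values:
  [0] −
  [1] −
  [2] ⊤
  [3] ⊤
  [4] −
  [5] ⊤
  [6] ⊤

⊤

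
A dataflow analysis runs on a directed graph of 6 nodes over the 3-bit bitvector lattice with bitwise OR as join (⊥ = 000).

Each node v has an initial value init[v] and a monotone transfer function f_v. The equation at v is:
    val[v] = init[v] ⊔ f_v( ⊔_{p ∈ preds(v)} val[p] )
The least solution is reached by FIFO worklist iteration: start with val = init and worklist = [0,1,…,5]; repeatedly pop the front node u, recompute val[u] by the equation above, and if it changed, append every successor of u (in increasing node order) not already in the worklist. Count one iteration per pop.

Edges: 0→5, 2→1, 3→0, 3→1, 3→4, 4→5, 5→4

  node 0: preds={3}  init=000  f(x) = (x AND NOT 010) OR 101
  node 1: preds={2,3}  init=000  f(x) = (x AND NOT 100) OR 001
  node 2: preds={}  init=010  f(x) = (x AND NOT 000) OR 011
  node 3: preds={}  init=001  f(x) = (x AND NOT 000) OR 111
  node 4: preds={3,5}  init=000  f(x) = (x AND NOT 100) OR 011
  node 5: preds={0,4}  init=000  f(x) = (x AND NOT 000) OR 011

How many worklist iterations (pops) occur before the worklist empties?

Iteration log — 9 steps:
  step 1. node 0  ⊔preds=001  new=101  old=000  +wl: 
  step 2. node 1  ⊔preds=011  new=011  old=000  +wl: 
  step 3. node 2  ⊔preds=000  new=011  old=010  +wl: 1
  step 4. node 3  ⊔preds=000  new=111  old=001  +wl: 0
  step 5. node 4  ⊔preds=111  new=011  old=000  +wl: 
  step 6. node 5  ⊔preds=111  new=111  old=000  +wl: 4
  step 7. node 1  ⊔preds=111  new=011  stable
  step 8. node 0  ⊔preds=111  new=101  stable
  step 9. node 4  ⊔preds=111  new=011  stable

Least fixpoint reached:
  node 0: 101
  node 1: 011
  node 2: 011
  node 3: 111
  node 4: 011
  node 5: 111

9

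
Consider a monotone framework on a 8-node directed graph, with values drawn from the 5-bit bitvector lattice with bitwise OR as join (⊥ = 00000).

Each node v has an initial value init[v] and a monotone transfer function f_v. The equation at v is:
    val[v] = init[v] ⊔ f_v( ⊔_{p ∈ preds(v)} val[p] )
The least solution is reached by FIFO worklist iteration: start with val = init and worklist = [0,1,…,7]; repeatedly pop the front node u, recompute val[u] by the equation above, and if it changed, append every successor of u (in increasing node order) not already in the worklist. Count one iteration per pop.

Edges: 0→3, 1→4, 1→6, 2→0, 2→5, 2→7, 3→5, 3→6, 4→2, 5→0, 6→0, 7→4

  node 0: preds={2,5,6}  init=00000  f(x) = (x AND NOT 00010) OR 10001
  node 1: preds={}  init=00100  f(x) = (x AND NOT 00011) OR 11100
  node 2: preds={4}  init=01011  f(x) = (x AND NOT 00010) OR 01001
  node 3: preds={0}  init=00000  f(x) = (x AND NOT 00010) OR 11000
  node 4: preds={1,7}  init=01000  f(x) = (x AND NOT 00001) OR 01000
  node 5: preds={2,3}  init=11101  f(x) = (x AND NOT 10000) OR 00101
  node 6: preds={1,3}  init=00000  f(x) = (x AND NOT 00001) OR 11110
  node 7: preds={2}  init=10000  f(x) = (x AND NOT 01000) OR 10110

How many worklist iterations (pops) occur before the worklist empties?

14

Iteration log — 14 steps:
  step 1. node 0  ⊔preds=11111  new=11101  old=00000  +wl: 
  step 2. node 1  ⊔preds=00000  new=11100  old=00100  +wl: 
  step 3. node 2  ⊔preds=01000  new=01011  stable
  step 4. node 3  ⊔preds=11101  new=11101  old=00000  +wl: 
  step 5. node 4  ⊔preds=11100  new=11100  old=01000  +wl: 2
  step 6. node 5  ⊔preds=11111  new=11111  old=11101  +wl: 0
  step 7. node 6  ⊔preds=11101  new=11110  old=00000  +wl: 
  step 8. node 7  ⊔preds=01011  new=10111  old=10000  +wl: 4
  step 9. node 2  ⊔preds=11100  new=11111  old=01011  +wl: 5,7
  step 10. node 0  ⊔preds=11111  new=11101  stable
  step 11. node 4  ⊔preds=11111  new=11110  old=11100  +wl: 2
  step 12. node 5  ⊔preds=11111  new=11111  stable
  step 13. node 7  ⊔preds=11111  new=10111  stable
  step 14. node 2  ⊔preds=11110  new=11111  stable

Least fixpoint reached:
  node 0: 11101
  node 1: 11100
  node 2: 11111
  node 3: 11101
  node 4: 11110
  node 5: 11111
  node 6: 11110
  node 7: 10111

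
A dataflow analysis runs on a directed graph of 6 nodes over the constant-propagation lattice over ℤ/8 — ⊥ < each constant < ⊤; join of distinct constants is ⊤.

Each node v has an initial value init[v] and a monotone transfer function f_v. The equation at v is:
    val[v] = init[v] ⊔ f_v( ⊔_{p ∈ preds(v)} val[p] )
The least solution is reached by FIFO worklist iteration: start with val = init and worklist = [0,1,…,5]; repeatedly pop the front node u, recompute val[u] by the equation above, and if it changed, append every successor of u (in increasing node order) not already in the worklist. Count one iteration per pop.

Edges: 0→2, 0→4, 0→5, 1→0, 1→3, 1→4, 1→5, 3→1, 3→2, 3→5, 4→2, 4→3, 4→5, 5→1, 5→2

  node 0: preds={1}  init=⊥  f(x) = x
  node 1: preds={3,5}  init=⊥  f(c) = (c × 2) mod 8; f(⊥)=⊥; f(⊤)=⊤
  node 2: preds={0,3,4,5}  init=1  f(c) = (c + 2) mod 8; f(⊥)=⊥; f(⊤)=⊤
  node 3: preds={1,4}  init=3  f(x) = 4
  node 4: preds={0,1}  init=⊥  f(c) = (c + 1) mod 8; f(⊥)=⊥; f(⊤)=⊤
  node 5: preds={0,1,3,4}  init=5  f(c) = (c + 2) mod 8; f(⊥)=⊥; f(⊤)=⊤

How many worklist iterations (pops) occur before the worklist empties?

Trace (12 dequeues):
  [1] u=0 | in ⊥ | out ⊥ | ==
  [2] u=1 | in ⊤ | out ⊤ | prev ⊥ | push {0}
  [3] u=2 | in ⊤ | out ⊤ | prev 1 | push {}
  [4] u=3 | in ⊤ | out ⊤ | prev 3 | push {1,2}
  [5] u=4 | in ⊤ | out ⊤ | prev ⊥ | push {3}
  [6] u=5 | in ⊤ | out ⊤ | prev 5 | push {}
  [7] u=0 | in ⊤ | out ⊤ | prev ⊥ | push {4,5}
  [8] u=1 | in ⊤ | out ⊤ | ==
  [9] u=2 | in ⊤ | out ⊤ | ==
  [10] u=3 | in ⊤ | out ⊤ | ==
  [11] u=4 | in ⊤ | out ⊤ | ==
  [12] u=5 | in ⊤ | out ⊤ | ==

Converged values:
  [0] ⊤
  [1] ⊤
  [2] ⊤
  [3] ⊤
  [4] ⊤
  [5] ⊤

12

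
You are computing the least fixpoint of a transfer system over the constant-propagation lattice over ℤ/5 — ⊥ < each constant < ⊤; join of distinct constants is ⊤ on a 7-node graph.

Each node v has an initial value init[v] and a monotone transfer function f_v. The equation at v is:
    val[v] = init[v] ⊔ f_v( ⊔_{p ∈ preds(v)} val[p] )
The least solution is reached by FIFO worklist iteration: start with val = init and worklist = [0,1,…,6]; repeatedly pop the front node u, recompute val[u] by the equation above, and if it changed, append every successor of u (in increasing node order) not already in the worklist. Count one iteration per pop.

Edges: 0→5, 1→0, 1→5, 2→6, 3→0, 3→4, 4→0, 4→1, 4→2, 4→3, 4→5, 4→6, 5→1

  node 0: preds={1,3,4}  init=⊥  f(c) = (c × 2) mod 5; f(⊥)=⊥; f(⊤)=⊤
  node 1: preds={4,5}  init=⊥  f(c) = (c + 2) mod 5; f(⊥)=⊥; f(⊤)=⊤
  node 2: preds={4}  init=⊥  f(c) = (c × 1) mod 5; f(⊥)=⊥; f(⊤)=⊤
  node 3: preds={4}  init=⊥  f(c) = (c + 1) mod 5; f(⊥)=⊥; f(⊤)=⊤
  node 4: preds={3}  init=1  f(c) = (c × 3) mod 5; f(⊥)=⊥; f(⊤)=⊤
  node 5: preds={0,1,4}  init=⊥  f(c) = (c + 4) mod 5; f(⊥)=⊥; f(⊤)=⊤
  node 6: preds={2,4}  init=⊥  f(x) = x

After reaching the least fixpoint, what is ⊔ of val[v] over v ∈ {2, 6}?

1

Trace (11 dequeues):
  [1] u=0 | in 1 | out 2 | prev ⊥ | push {}
  [2] u=1 | in 1 | out 3 | prev ⊥ | push {0}
  [3] u=2 | in 1 | out 1 | prev ⊥ | push {}
  [4] u=3 | in 1 | out 2 | prev ⊥ | push {}
  [5] u=4 | in 2 | out 1 | ==
  [6] u=5 | in ⊤ | out ⊤ | prev ⊥ | push {1}
  [7] u=6 | in 1 | out 1 | prev ⊥ | push {}
  [8] u=0 | in ⊤ | out ⊤ | prev 2 | push {5}
  [9] u=1 | in ⊤ | out ⊤ | prev 3 | push {0}
  [10] u=5 | in ⊤ | out ⊤ | ==
  [11] u=0 | in ⊤ | out ⊤ | ==

Converged values:
  [0] ⊤
  [1] ⊤
  [2] 1
  [3] 2
  [4] 1
  [5] ⊤
  [6] 1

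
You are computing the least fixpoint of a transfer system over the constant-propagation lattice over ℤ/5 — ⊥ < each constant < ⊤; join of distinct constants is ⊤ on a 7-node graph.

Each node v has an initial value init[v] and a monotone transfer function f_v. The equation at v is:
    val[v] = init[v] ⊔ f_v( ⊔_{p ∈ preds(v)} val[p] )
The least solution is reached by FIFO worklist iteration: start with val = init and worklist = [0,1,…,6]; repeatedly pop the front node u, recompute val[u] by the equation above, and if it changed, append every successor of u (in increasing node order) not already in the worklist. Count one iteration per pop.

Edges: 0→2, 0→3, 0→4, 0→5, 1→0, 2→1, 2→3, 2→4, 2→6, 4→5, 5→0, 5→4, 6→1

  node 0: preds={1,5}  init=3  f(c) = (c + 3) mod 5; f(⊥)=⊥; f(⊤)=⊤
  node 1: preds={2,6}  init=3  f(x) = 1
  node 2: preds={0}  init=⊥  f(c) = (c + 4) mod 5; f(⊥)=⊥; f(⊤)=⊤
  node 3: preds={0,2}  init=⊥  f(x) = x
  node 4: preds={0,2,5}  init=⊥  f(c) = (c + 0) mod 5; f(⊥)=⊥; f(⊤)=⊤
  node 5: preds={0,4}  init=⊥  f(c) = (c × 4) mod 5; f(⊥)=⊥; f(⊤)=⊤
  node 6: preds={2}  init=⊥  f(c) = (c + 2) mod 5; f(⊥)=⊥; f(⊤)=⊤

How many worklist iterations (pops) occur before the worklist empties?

Worklist (10 pops):
  #1 pop 0: in=3 → ⊤ (was 3); enqueue []
  #2 pop 1: in=⊥ → ⊤ (was 3); enqueue [0]
  #3 pop 2: in=⊤ → ⊤ (was ⊥); enqueue [1]
  #4 pop 3: in=⊤ → ⊤ (was ⊥); enqueue []
  #5 pop 4: in=⊤ → ⊤ (was ⊥); enqueue []
  #6 pop 5: in=⊤ → ⊤ (was ⊥); enqueue [4]
  #7 pop 6: in=⊤ → ⊤ (was ⊥); enqueue []
  #8 pop 0: in=⊤ → ⊤ (no change)
  #9 pop 1: in=⊤ → ⊤ (no change)
  #10 pop 4: in=⊤ → ⊤ (no change)

Fixpoint:
  val[0] = ⊤
  val[1] = ⊤
  val[2] = ⊤
  val[3] = ⊤
  val[4] = ⊤
  val[5] = ⊤
  val[6] = ⊤

10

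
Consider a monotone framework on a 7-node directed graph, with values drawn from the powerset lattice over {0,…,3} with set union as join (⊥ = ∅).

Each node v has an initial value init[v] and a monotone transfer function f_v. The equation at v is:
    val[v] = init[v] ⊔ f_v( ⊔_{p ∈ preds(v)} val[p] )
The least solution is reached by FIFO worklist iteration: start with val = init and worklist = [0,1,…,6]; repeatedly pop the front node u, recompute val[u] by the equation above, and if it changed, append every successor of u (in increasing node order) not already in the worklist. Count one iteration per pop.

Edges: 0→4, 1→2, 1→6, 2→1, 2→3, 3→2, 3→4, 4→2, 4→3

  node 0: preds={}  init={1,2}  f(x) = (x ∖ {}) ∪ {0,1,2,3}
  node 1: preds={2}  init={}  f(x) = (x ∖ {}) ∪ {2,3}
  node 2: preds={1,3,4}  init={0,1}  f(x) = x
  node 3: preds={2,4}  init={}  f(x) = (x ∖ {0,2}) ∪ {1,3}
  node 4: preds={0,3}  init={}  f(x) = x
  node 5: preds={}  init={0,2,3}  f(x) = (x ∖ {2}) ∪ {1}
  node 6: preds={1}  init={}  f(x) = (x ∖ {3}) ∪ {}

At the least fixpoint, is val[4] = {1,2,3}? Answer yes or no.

no

Trace (10 dequeues):
  [1] u=0 | in {} | out {0,1,2,3} | prev {1,2} | push {}
  [2] u=1 | in {0,1} | out {0,1,2,3} | prev {} | push {}
  [3] u=2 | in {0,1,2,3} | out {0,1,2,3} | prev {0,1} | push {1}
  [4] u=3 | in {0,1,2,3} | out {1,3} | prev {} | push {2}
  [5] u=4 | in {0,1,2,3} | out {0,1,2,3} | prev {} | push {3}
  [6] u=5 | in {} | out {0,1,2,3} | prev {0,2,3} | push {}
  [7] u=6 | in {0,1,2,3} | out {0,1,2} | prev {} | push {}
  [8] u=1 | in {0,1,2,3} | out {0,1,2,3} | ==
  [9] u=2 | in {0,1,2,3} | out {0,1,2,3} | ==
  [10] u=3 | in {0,1,2,3} | out {1,3} | ==

Converged values:
  [0] {0,1,2,3}
  [1] {0,1,2,3}
  [2] {0,1,2,3}
  [3] {1,3}
  [4] {0,1,2,3}
  [5] {0,1,2,3}
  [6] {0,1,2}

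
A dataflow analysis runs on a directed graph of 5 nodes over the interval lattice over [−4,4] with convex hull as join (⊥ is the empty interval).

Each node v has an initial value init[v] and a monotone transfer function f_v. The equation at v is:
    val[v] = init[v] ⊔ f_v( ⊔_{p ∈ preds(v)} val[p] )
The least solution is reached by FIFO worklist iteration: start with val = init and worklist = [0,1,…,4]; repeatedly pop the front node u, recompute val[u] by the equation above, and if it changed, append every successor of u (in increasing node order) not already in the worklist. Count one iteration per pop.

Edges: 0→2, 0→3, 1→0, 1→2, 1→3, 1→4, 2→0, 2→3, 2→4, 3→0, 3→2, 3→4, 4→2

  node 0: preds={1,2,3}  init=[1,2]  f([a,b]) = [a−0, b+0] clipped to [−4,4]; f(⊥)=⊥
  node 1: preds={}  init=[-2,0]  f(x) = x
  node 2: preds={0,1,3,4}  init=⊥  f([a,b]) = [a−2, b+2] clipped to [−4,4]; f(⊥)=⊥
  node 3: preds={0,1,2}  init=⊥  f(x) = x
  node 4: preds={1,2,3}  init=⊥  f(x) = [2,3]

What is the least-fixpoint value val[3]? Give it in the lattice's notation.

[-4,4]

Worklist (8 pops):
  #1 pop 0: in=[-2,0] → [-2,2] (was [1,2]); enqueue []
  #2 pop 1: in=⊥ → [-2,0] (no change)
  #3 pop 2: in=[-2,2] → [-4,4] (was ⊥); enqueue [0]
  #4 pop 3: in=[-4,4] → [-4,4] (was ⊥); enqueue [2]
  #5 pop 4: in=[-4,4] → [2,3] (was ⊥); enqueue []
  #6 pop 0: in=[-4,4] → [-4,4] (was [-2,2]); enqueue [3]
  #7 pop 2: in=[-4,4] → [-4,4] (no change)
  #8 pop 3: in=[-4,4] → [-4,4] (no change)

Fixpoint:
  val[0] = [-4,4]
  val[1] = [-2,0]
  val[2] = [-4,4]
  val[3] = [-4,4]
  val[4] = [2,3]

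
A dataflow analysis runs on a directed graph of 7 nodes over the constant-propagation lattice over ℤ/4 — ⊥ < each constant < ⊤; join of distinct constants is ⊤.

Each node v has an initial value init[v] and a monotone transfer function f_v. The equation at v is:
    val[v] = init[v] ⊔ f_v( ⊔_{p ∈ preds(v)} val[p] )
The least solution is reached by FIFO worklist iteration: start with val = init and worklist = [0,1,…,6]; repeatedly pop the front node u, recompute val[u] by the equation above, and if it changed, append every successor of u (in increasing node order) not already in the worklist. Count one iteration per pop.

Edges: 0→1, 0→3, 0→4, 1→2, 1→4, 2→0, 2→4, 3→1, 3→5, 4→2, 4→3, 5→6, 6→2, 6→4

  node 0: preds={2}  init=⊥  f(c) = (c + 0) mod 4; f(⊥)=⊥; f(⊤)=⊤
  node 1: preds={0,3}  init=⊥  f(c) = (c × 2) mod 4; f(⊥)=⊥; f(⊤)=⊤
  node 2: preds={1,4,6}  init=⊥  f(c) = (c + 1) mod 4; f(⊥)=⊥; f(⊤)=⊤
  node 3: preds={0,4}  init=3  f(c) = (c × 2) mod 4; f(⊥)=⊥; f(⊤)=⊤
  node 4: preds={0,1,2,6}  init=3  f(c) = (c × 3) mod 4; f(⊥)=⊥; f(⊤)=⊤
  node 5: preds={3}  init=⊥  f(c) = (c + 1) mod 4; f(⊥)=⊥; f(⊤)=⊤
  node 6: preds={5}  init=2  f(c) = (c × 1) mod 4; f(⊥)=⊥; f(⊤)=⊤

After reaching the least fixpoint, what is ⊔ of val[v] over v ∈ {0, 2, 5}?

⊤

Worklist (12 pops):
  #1 pop 0: in=⊥ → ⊥ (no change)
  #2 pop 1: in=3 → 2 (was ⊥); enqueue []
  #3 pop 2: in=⊤ → ⊤ (was ⊥); enqueue [0]
  #4 pop 3: in=3 → ⊤ (was 3); enqueue [1]
  #5 pop 4: in=⊤ → ⊤ (was 3); enqueue [2,3]
  #6 pop 5: in=⊤ → ⊤ (was ⊥); enqueue []
  #7 pop 6: in=⊤ → ⊤ (was 2); enqueue [4]
  #8 pop 0: in=⊤ → ⊤ (was ⊥); enqueue []
  #9 pop 1: in=⊤ → ⊤ (was 2); enqueue []
  #10 pop 2: in=⊤ → ⊤ (no change)
  #11 pop 3: in=⊤ → ⊤ (no change)
  #12 pop 4: in=⊤ → ⊤ (no change)

Fixpoint:
  val[0] = ⊤
  val[1] = ⊤
  val[2] = ⊤
  val[3] = ⊤
  val[4] = ⊤
  val[5] = ⊤
  val[6] = ⊤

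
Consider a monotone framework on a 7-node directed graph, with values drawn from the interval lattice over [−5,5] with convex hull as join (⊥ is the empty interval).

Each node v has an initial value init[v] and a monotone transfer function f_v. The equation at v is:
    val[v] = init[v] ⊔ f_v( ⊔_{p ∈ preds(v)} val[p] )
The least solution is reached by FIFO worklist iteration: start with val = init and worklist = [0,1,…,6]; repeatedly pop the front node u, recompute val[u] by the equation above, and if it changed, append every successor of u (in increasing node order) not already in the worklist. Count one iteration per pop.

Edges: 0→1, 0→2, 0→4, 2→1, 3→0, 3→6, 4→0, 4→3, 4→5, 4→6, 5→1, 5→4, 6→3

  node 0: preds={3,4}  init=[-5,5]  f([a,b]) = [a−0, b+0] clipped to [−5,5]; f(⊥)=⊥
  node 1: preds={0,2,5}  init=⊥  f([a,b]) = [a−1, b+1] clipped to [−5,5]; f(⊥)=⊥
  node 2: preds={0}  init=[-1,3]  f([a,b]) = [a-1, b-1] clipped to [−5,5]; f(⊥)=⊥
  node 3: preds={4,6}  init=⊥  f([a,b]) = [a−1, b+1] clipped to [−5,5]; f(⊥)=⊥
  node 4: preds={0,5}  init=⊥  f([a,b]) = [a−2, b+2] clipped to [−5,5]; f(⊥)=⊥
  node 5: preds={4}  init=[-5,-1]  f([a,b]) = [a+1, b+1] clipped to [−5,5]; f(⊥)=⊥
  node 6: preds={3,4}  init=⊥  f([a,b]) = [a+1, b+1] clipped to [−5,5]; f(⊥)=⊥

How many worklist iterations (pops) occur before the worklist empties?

Trace (13 dequeues):
  [1] u=0 | in ⊥ | out [-5,5] | ==
  [2] u=1 | in [-5,5] | out [-5,5] | prev ⊥ | push {}
  [3] u=2 | in [-5,5] | out [-5,4] | prev [-1,3] | push {1}
  [4] u=3 | in ⊥ | out ⊥ | ==
  [5] u=4 | in [-5,5] | out [-5,5] | prev ⊥ | push {0,3}
  [6] u=5 | in [-5,5] | out [-5,5] | prev [-5,-1] | push {4}
  [7] u=6 | in [-5,5] | out [-4,5] | prev ⊥ | push {}
  [8] u=1 | in [-5,5] | out [-5,5] | ==
  [9] u=0 | in [-5,5] | out [-5,5] | ==
  [10] u=3 | in [-5,5] | out [-5,5] | prev ⊥ | push {0,6}
  [11] u=4 | in [-5,5] | out [-5,5] | ==
  [12] u=0 | in [-5,5] | out [-5,5] | ==
  [13] u=6 | in [-5,5] | out [-4,5] | ==

Converged values:
  [0] [-5,5]
  [1] [-5,5]
  [2] [-5,4]
  [3] [-5,5]
  [4] [-5,5]
  [5] [-5,5]
  [6] [-4,5]

13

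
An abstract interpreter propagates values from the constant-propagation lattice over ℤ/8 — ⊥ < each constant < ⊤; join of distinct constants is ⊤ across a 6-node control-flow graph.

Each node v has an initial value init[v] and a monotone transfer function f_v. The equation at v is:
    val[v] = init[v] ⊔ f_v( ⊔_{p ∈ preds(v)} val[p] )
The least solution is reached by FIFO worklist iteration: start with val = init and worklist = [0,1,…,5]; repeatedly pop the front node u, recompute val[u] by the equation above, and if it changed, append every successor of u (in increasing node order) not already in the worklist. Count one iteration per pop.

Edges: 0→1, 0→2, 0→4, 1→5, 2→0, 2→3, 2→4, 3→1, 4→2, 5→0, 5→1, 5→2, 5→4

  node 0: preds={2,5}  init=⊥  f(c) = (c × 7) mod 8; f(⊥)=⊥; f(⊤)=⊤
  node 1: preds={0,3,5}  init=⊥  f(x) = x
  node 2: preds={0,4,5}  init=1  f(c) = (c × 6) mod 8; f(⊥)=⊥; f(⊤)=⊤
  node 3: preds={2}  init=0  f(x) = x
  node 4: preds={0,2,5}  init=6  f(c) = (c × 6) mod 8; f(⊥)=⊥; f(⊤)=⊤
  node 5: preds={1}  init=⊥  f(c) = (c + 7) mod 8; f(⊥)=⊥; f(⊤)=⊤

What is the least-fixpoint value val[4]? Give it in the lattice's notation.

⊤

Worklist (10 pops):
  #1 pop 0: in=1 → 7 (was ⊥); enqueue []
  #2 pop 1: in=⊤ → ⊤ (was ⊥); enqueue []
  #3 pop 2: in=⊤ → ⊤ (was 1); enqueue [0]
  #4 pop 3: in=⊤ → ⊤ (was 0); enqueue [1]
  #5 pop 4: in=⊤ → ⊤ (was 6); enqueue [2]
  #6 pop 5: in=⊤ → ⊤ (was ⊥); enqueue [4]
  #7 pop 0: in=⊤ → ⊤ (was 7); enqueue []
  #8 pop 1: in=⊤ → ⊤ (no change)
  #9 pop 2: in=⊤ → ⊤ (no change)
  #10 pop 4: in=⊤ → ⊤ (no change)

Fixpoint:
  val[0] = ⊤
  val[1] = ⊤
  val[2] = ⊤
  val[3] = ⊤
  val[4] = ⊤
  val[5] = ⊤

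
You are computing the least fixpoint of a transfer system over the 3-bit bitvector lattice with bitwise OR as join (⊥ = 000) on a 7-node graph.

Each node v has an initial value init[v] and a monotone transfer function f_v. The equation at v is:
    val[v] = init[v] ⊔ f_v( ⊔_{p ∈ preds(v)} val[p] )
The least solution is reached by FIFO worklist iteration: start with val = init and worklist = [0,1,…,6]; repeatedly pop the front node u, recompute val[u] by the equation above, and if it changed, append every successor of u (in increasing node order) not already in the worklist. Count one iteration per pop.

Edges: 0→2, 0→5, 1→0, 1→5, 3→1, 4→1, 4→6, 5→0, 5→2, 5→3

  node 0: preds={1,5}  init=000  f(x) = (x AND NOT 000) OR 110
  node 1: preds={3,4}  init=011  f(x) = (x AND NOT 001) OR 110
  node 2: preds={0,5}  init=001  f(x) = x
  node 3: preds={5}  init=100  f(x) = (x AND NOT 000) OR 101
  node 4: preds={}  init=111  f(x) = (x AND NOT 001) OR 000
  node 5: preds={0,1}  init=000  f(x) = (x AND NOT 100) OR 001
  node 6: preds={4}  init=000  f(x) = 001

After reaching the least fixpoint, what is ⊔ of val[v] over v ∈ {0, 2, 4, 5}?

111

Iteration log — 12 steps:
  step 1. node 0  ⊔preds=011  new=111  old=000  +wl: 
  step 2. node 1  ⊔preds=111  new=111  old=011  +wl: 0
  step 3. node 2  ⊔preds=111  new=111  old=001  +wl: 
  step 4. node 3  ⊔preds=000  new=101  old=100  +wl: 1
  step 5. node 4  ⊔preds=000  new=111  stable
  step 6. node 5  ⊔preds=111  new=011  old=000  +wl: 2,3
  step 7. node 6  ⊔preds=111  new=001  old=000  +wl: 
  step 8. node 0  ⊔preds=111  new=111  stable
  step 9. node 1  ⊔preds=111  new=111  stable
  step 10. node 2  ⊔preds=111  new=111  stable
  step 11. node 3  ⊔preds=011  new=111  old=101  +wl: 1
  step 12. node 1  ⊔preds=111  new=111  stable

Least fixpoint reached:
  node 0: 111
  node 1: 111
  node 2: 111
  node 3: 111
  node 4: 111
  node 5: 011
  node 6: 001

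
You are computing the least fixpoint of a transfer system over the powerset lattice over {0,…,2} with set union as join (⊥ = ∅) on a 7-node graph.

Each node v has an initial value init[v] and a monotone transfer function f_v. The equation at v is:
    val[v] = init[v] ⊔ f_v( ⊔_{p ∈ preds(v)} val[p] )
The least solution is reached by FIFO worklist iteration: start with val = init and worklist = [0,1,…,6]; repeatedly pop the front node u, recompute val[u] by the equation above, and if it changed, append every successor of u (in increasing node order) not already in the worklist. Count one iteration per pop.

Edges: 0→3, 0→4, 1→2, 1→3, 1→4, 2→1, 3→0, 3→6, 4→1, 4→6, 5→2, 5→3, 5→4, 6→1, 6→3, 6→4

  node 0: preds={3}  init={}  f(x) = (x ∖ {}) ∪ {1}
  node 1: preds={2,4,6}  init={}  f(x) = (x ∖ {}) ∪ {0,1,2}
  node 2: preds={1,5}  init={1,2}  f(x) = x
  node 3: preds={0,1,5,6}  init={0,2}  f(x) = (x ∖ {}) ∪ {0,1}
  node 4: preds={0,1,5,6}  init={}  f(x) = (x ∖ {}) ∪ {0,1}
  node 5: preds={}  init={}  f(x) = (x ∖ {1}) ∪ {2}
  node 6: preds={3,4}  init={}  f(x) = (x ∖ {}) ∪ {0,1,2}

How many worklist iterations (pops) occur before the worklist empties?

12

Trace (12 dequeues):
  [1] u=0 | in {0,2} | out {0,1,2} | prev {} | push {}
  [2] u=1 | in {1,2} | out {0,1,2} | prev {} | push {}
  [3] u=2 | in {0,1,2} | out {0,1,2} | prev {1,2} | push {1}
  [4] u=3 | in {0,1,2} | out {0,1,2} | prev {0,2} | push {0}
  [5] u=4 | in {0,1,2} | out {0,1,2} | prev {} | push {}
  [6] u=5 | in {} | out {2} | prev {} | push {2,3,4}
  [7] u=6 | in {0,1,2} | out {0,1,2} | prev {} | push {}
  [8] u=1 | in {0,1,2} | out {0,1,2} | ==
  [9] u=0 | in {0,1,2} | out {0,1,2} | ==
  [10] u=2 | in {0,1,2} | out {0,1,2} | ==
  [11] u=3 | in {0,1,2} | out {0,1,2} | ==
  [12] u=4 | in {0,1,2} | out {0,1,2} | ==

Converged values:
  [0] {0,1,2}
  [1] {0,1,2}
  [2] {0,1,2}
  [3] {0,1,2}
  [4] {0,1,2}
  [5] {2}
  [6] {0,1,2}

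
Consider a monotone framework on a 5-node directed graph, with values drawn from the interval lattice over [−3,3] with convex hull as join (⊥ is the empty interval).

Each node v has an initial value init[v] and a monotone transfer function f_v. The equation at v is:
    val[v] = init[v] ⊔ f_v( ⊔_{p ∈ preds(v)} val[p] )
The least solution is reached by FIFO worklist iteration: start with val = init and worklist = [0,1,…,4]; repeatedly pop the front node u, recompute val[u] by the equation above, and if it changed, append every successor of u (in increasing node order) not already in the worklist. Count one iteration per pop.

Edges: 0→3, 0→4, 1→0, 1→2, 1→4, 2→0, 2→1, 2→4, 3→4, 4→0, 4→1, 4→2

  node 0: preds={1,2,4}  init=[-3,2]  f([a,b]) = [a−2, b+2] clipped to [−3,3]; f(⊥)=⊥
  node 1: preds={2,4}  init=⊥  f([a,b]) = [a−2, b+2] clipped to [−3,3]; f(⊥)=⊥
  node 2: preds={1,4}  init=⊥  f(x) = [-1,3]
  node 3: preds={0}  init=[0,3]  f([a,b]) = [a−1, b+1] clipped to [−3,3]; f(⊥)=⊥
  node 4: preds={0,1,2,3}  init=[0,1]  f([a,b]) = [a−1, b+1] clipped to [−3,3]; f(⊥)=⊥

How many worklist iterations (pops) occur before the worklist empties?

Iteration log — 10 steps:
  step 1. node 0  ⊔preds=[0,1]  new=[-3,3]  old=[-3,2]  +wl: 
  step 2. node 1  ⊔preds=[0,1]  new=[-2,3]  old=⊥  +wl: 0
  step 3. node 2  ⊔preds=[-2,3]  new=[-1,3]  old=⊥  +wl: 1
  step 4. node 3  ⊔preds=[-3,3]  new=[-3,3]  old=[0,3]  +wl: 
  step 5. node 4  ⊔preds=[-3,3]  new=[-3,3]  old=[0,1]  +wl: 2
  step 6. node 0  ⊔preds=[-3,3]  new=[-3,3]  stable
  step 7. node 1  ⊔preds=[-3,3]  new=[-3,3]  old=[-2,3]  +wl: 0,4
  step 8. node 2  ⊔preds=[-3,3]  new=[-1,3]  stable
  step 9. node 0  ⊔preds=[-3,3]  new=[-3,3]  stable
  step 10. node 4  ⊔preds=[-3,3]  new=[-3,3]  stable

Least fixpoint reached:
  node 0: [-3,3]
  node 1: [-3,3]
  node 2: [-1,3]
  node 3: [-3,3]
  node 4: [-3,3]

10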